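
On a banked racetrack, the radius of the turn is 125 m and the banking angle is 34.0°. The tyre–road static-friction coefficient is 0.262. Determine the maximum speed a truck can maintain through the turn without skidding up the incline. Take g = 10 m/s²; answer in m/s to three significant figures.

37.7 m/s

At the maximum speed, friction acts down the slope at its limiting value f = μN. Radially (horizontal, toward centre): N sinθ + μN cosθ = mv²/r. Vertically: N cosθ − μN sinθ = mg.
Dividing: v² = r g (sinθ + μcosθ)/(cosθ − μsinθ).
sinθ + μcosθ = 0.5592 + 0.262×0.8290 = 0.7764; cosθ − μsinθ = 0.8290 − 0.262×0.5592 = 0.6825.
v² = 125 × 10.0 × 0.7764/0.6825 = 1422 m²/s², so v = 37.71 m/s.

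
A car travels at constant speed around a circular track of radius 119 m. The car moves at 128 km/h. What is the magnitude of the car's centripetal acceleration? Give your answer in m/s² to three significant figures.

v = 128 km/h = 128/3.6 = 35.56 m/s.
a_c = v²/r = (35.56)²/119 = 1264/119 = 10.62 m/s².

10.6 m/s²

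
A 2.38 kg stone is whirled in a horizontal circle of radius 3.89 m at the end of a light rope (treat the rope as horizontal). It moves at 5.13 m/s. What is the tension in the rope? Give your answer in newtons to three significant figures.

The tension is the only horizontal force, so it supplies the full centripetal force: T = m v²/r = 2.38 × (5.130)²/3.89 = 2.38 × 26.32/3.89 = 16.10 N.

16.1 N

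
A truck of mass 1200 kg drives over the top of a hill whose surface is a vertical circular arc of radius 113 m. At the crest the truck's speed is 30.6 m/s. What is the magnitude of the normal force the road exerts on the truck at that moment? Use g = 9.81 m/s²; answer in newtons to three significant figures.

At the crest the centripetal acceleration points downward (toward the centre of the arc), so mg − N = mv²/r.
N = m(g − v²/r) = 1200 × (9.81 − (30.6)²/113) = 1200 × (9.81 − 8.286) = 1200 × 1.524 = 1828 N.

1830 N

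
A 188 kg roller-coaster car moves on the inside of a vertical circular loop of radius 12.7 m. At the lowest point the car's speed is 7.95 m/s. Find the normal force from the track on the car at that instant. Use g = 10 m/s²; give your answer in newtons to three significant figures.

2820 N

At the lowest point, N points up (toward the centre) and the weight mg points down (away from the centre), so the net inward force is N − mg = mv²/r.
N = m(v²/r + g) = 188 × ((7.95)²/12.7 + 10.0) = 188 × (4.977 + 10.0) = 188 × 14.98 = 2816 N.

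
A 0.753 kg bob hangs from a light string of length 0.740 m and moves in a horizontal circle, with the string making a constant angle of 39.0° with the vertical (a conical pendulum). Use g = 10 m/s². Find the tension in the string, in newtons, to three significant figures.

Vertically the bob has no acceleration, so T cosθ = mg.
T = mg/cosθ = 0.753 × 10.0 / cos 39.0° = 7.530/0.7771 = 9.689 N.

9.69 N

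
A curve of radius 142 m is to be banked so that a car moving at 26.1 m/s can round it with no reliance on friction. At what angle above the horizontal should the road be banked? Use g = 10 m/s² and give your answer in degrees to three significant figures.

With no friction, the horizontal component of the normal force provides the centripetal force: N sinθ = mv²/r, while N cosθ = mg vertically.
Dividing: tanθ = v²/(r g) = (26.1)²/(142 × 10.0) = 681.2/1420 = 0.4797.
θ = arctan(0.4797) = 25.63°.

25.6°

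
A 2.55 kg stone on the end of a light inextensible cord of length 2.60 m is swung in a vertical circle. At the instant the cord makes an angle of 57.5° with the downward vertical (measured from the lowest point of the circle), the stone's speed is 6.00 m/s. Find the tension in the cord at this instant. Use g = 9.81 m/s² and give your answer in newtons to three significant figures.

Take the radial direction toward the centre of the circle as positive. The component of the weight along the string toward the centre is −mg cos φ (φ measured from the bottom), so Newton's second law along the string gives T − mg cos φ = m v²/r.
cos 57.5° = 0.5373, so T = m(v²/r + g cos φ) = 2.55 × ((6.00)²/2.60 + 9.81 × 0.5373) = 2.55 × (13.85 + (5.271)) = 2.55 × 19.12 = 48.75 N.

48.7 N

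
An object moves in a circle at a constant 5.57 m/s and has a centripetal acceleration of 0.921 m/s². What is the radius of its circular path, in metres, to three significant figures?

33.7 m

a_c = v²/r ⇒ r = v²/a_c = (5.57)²/0.921 = 31.02/0.921 = 33.69 m.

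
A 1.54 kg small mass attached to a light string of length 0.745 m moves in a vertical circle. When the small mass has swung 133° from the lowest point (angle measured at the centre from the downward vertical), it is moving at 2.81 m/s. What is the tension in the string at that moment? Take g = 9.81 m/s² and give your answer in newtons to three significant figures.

6.02 N

Take the radial direction toward the centre of the circle as positive. The component of the weight along the string toward the centre is −mg cos φ (φ measured from the bottom), so Newton's second law along the string gives T − mg cos φ = m v²/r.
cos 133° = -0.6820, so T = m(v²/r + g cos φ) = 1.54 × ((2.81)²/0.745 + 9.81 × -0.6820) = 1.54 × (10.60 + (-6.690)) = 1.54 × 3.908 = 6.019 N.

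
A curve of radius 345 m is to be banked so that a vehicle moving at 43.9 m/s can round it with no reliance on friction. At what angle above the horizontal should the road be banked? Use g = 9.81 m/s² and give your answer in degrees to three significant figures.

29.7°

With no friction, the horizontal component of the normal force provides the centripetal force: N sinθ = mv²/r, while N cosθ = mg vertically.
Dividing: tanθ = v²/(r g) = (43.9)²/(345 × 9.81) = 1927/3384 = 0.5694.
θ = arctan(0.5694) = 29.66°.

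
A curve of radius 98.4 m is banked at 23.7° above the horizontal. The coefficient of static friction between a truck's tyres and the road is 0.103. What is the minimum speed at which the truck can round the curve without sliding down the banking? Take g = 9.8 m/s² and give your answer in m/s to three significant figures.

At the minimum speed, friction acts up the slope at its limiting value f = μN. Radially (horizontal, toward centre): N sinθ − μN cosθ = mv²/r. Vertically: N cosθ + μN sinθ = mg.
Dividing: v² = r g (sinθ − μcosθ)/(cosθ + μsinθ).
sinθ − μcosθ = 0.4019 − 0.103×0.9157 = 0.3076; cosθ + μsinθ = 0.9157 + 0.103×0.4019 = 0.9571.
v² = 98.4 × 9.8 × 0.3076/0.9571 = 310.0 m²/s², so v = 17.61 m/s.

17.6 m/s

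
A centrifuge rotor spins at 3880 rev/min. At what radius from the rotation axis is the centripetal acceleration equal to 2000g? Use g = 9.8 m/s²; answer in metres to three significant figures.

0.119 m

ω = 3880 rev/min × 2π/60 = 406.3 rad/s.
a_c = ω²r = 2000g ⇒ r = 2000 × 9.8 / (406.3)² = 19600/165100 = 0.1187 m.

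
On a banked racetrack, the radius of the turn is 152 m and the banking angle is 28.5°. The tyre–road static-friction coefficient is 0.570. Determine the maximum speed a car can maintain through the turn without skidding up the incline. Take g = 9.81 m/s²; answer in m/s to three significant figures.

49.0 m/s

At the maximum speed, friction acts down the slope at its limiting value f = μN. Radially (horizontal, toward centre): N sinθ + μN cosθ = mv²/r. Vertically: N cosθ − μN sinθ = mg.
Dividing: v² = r g (sinθ + μcosθ)/(cosθ − μsinθ).
sinθ + μcosθ = 0.4772 + 0.570×0.8788 = 0.9781; cosθ − μsinθ = 0.8788 − 0.570×0.4772 = 0.6068.
v² = 152 × 9.81 × 0.9781/0.6068 = 2403 m²/s², so v = 49.02 m/s.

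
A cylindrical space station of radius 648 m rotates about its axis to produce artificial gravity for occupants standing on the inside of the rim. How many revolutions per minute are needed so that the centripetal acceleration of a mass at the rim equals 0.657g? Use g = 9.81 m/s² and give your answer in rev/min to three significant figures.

Require ω²r = 0.657g, so ω = √(0.657 × 9.81/648) = 0.09973 rad/s.
In rev/min: ω × 60/(2π) = 0.09973 × 60/(2π) = 0.9524 rev/min.

0.952 rev/min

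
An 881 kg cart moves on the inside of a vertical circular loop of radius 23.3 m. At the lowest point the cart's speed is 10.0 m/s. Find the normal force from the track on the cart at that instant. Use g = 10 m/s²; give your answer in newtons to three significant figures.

12600 N

At the lowest point, N points up (toward the centre) and the weight mg points down (away from the centre), so the net inward force is N − mg = mv²/r.
N = m(v²/r + g) = 881 × ((10.0)²/23.3 + 10.0) = 881 × (4.292 + 10.0) = 881 × 14.29 = 12590 N.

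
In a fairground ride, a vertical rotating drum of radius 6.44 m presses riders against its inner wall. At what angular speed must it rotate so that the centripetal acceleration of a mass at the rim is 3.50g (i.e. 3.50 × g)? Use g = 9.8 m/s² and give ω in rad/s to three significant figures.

Centripetal acceleration a_c = ω²r. Setting ω²r = 3.50g:
ω = √(3.50g / r) = √(3.50 × 9.8 / 6.44) = √5.326 = 2.308 rad/s.

2.31 rad/s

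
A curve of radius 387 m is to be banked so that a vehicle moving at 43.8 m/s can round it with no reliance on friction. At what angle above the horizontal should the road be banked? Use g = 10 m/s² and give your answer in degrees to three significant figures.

26.4°

For a frictionless banked turn: horizontally N sinθ = mv²/r and vertically N cosθ = mg.
Dividing: tanθ = v²/(r g) = (43.8)²/(387 × 10.0) = 1918/3870 = 0.4957.
θ = arctan(0.4957) = 26.37°.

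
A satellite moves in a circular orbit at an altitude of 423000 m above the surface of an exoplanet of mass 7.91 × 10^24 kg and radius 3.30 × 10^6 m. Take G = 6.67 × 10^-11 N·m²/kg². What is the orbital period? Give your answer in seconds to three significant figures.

r = R + h = 3.30 × 10^6 + 423000 = 3.723 × 10^6 m. Gravity provides the centripetal force: G M m / r² = m v² / r ⇒ v = √(GM/r) = 11900 m/s.
T = 2πr/v = 2π × 3.723 × 10^6 / 11900 = 1965 s.

1970 s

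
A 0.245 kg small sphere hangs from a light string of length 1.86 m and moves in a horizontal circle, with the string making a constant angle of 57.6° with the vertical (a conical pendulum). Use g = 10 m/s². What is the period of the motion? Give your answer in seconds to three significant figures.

1.98 s

r = L sinθ = 1.570 m. From T sinθ = mω²r and T cosθ = mg: tanθ = ω²r/g, so ω² = g tanθ / r = g/(L cosθ).
ω = √(g/(L cosθ)) = √(10.0/(1.86 × 0.5358)) = √10.03 = 3.168 rad/s.
Period = 2π/ω = 1.984 s.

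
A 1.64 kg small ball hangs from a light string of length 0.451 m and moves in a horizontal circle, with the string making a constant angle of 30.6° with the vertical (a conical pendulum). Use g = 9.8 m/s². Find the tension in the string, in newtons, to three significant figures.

Vertically the bob has no acceleration, so T cosθ = mg.
T = mg/cosθ = 1.64 × 9.8 / cos 30.6° = 16.07/0.8607 = 18.67 N.

18.7 N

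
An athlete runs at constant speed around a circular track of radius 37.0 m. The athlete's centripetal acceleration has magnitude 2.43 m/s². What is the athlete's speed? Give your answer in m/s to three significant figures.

a_c = v²/r ⇒ v = √(a_c · r) = √(2.43 × 37.0) = √89.91 = 9.482 m/s.

9.48 m/s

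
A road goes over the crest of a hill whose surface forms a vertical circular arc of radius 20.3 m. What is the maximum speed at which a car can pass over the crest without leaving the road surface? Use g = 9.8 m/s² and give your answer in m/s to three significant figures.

At the crest the centre of the circle is below the car, so the net downward (centripetal) force is mg − N = mv²/r.
The car leaves the road when N → 0, giving v_max = √(g r) = √(9.8 × 20.3) = 14.10 m/s.

14.1 m/s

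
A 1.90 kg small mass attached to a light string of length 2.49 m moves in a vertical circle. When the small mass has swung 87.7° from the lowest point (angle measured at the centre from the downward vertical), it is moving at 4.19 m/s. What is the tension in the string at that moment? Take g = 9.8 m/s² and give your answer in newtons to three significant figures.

Take the radial direction toward the centre of the circle as positive. The component of the weight along the string toward the centre is −mg cos φ (φ measured from the bottom), so Newton's second law along the string gives T − mg cos φ = m v²/r.
cos 87.7° = 0.04013, so T = m(v²/r + g cos φ) = 1.90 × ((4.19)²/2.49 + 9.8 × 0.04013) = 1.90 × (7.051 + (0.3933)) = 1.90 × 7.444 = 14.14 N.

14.1 N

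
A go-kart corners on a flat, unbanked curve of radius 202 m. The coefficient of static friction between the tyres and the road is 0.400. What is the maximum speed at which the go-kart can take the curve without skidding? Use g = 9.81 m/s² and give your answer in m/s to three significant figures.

On a flat curve, static friction is the only horizontal force, so it must supply the full centripetal force: μ_s m g = m v²/r.
Mass cancels: v_max = √(μ_s g r) = √(0.400 × 9.81 × 202) = √792.6 = 28.15 m/s.

28.2 m/s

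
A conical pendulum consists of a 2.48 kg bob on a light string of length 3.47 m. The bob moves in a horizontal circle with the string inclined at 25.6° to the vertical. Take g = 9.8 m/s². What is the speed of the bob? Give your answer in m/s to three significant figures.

2.65 m/s

The radius of the circle is r = L sinθ = 3.47 × sin 25.6° = 1.499 m.
Horizontally T sinθ = mv²/r and vertically T cosθ = mg, so tanθ = v²/(rg).
v = √(r g tanθ) = √(1.499 × 9.8 × 0.4791) = √7.040 = 2.653 m/s.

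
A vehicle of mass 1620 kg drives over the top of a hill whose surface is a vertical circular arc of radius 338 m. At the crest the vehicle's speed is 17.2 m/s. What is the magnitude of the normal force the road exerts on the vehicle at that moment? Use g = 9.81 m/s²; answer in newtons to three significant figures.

At the crest the centripetal acceleration points downward (toward the centre of the arc), so mg − N = mv²/r.
N = m(g − v²/r) = 1620 × (9.81 − (17.2)²/338) = 1620 × (9.81 − 0.8753) = 1620 × 8.935 = 14470 N.

14500 N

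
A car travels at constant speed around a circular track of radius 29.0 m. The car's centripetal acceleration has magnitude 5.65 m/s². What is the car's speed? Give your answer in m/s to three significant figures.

a_c = v²/r ⇒ v = √(a_c · r) = √(5.65 × 29.0) = √163.9 = 12.80 m/s.

12.8 m/s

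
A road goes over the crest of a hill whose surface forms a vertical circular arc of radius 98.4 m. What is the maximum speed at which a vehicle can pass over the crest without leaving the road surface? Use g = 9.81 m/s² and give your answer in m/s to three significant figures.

At the crest the centre of the circle is below the vehicle, so the net downward (centripetal) force is mg − N = mv²/r.
The vehicle leaves the road when N → 0, giving v_max = √(g r) = √(9.81 × 98.4) = 31.07 m/s.

31.1 m/s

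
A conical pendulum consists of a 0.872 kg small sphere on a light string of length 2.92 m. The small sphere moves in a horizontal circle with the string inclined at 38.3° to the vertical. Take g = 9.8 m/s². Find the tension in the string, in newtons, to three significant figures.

Vertically the bob has no acceleration, so T cosθ = mg.
T = mg/cosθ = 0.872 × 9.8 / cos 38.3° = 8.546/0.7848 = 10.89 N.

10.9 N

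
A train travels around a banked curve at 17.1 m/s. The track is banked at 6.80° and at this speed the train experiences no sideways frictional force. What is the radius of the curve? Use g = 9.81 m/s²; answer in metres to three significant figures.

Frictionless banking: tanθ = v²/(rg), so r = v²/(g tanθ).
r = (17.1)²/(9.81 × tan 6.80°) = 292.4/(9.81 × 0.1192) = 292.4/1.170 = 250.0 m.

250 m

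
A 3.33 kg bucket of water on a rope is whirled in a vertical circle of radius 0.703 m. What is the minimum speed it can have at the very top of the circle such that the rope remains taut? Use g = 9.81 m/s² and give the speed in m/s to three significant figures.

2.63 m/s

At the top, both weight mg and T point toward the centre: T + mg = mv²/r.
At minimum speed T → 0, so mg = mv_min²/r ⇒ v_min = √(g r) = √(9.81 × 0.703) = 2.626 m/s.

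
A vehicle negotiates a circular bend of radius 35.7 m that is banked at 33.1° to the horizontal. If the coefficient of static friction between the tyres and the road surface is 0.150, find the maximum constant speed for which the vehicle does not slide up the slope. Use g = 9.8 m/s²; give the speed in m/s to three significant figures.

At the maximum speed, friction acts down the slope at its limiting value f = μN. Radially (horizontal, toward centre): N sinθ + μN cosθ = mv²/r. Vertically: N cosθ − μN sinθ = mg.
Dividing: v² = r g (sinθ + μcosθ)/(cosθ − μsinθ).
sinθ + μcosθ = 0.5461 + 0.150×0.8377 = 0.6718; cosθ − μsinθ = 0.8377 − 0.150×0.5461 = 0.7558.
v² = 35.7 × 9.8 × 0.6718/0.7558 = 311.0 m²/s², so v = 17.63 m/s.

17.6 m/s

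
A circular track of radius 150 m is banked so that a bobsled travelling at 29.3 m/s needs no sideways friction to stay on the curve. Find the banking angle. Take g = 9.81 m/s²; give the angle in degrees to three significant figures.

30.3°

With no friction, the horizontal component of the normal force provides the centripetal force: N sinθ = mv²/r, while N cosθ = mg vertically.
Dividing: tanθ = v²/(r g) = (29.3)²/(150 × 9.81) = 858.5/1472 = 0.5834.
θ = arctan(0.5834) = 30.26°.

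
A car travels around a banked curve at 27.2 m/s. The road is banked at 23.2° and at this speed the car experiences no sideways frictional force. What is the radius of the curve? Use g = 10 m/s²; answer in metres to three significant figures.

Frictionless banking: tanθ = v²/(rg), so r = v²/(g tanθ).
r = (27.2)²/(10.0 × tan 23.2°) = 739.8/(10.0 × 0.4286) = 739.8/4.286 = 172.6 m.

173 m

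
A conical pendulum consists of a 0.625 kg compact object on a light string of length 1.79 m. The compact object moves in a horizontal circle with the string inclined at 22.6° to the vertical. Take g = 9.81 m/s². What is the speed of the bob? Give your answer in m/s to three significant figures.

1.68 m/s

The radius of the circle is r = L sinθ = 1.79 × sin 22.6° = 0.6879 m.
Horizontally T sinθ = mv²/r and vertically T cosθ = mg, so tanθ = v²/(rg).
v = √(r g tanθ) = √(0.6879 × 9.81 × 0.4163) = √2.809 = 1.676 m/s.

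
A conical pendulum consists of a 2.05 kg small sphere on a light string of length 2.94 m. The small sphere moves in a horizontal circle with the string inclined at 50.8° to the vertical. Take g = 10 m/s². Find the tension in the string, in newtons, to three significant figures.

Vertically the bob has no acceleration, so T cosθ = mg.
T = mg/cosθ = 2.05 × 10.0 / cos 50.8° = 20.50/0.6320 = 32.44 N.

32.4 N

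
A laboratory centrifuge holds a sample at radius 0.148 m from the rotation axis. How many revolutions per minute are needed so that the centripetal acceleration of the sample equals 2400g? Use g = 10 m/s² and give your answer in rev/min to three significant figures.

3850 rev/min

Require ω²r = 2400g, so ω = √(2400 × 10.0/0.148) = 402.7 rad/s.
In rev/min: ω × 60/(2π) = 402.7 × 60/(2π) = 3845 rev/min.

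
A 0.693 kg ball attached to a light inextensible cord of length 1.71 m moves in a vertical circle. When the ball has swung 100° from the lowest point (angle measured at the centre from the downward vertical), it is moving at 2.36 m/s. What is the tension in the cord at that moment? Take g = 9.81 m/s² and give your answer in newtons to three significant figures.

1.08 N

Take the radial direction toward the centre of the circle as positive. The component of the weight along the string toward the centre is −mg cos φ (φ measured from the bottom), so Newton's second law along the string gives T − mg cos φ = m v²/r.
cos 100° = -0.1736, so T = m(v²/r + g cos φ) = 0.693 × ((2.36)²/1.71 + 9.81 × -0.1736) = 0.693 × (3.257 + (-1.703)) = 0.693 × 1.554 = 1.077 N.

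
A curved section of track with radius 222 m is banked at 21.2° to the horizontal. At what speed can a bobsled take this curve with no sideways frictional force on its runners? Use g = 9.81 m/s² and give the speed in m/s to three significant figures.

29.1 m/s

On a frictionless banked curve, N sinθ = mv²/r and N cosθ = mg, so tanθ = v²/(rg).
v = √(r g tanθ) = √(222 × 9.81 × tan 21.2°) = √(222 × 9.81 × 0.3879) = √844.7 = 29.06 m/s.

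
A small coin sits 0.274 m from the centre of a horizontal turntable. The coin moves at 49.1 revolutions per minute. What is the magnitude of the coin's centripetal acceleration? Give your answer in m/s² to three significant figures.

7.24 m/s²

ω = 49.1 rev/min × 2π/60 = 5.142 rad/s, so v = ωr = 5.142 × 0.274 = 1.409 m/s.
a_c = v²/r = (1.409)²/0.274 = 1.985/0.274 = 7.244 m/s².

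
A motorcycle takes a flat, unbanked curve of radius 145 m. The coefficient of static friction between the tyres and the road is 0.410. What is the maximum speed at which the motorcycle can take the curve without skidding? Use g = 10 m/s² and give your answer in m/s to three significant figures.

The only inward force on a level bend is static friction, so at the limit f_s = μ_s N = μ_s m g = m v²/r.
Mass cancels: v_max = √(μ_s g r) = √(0.410 × 10.0 × 145) = √594.5 = 24.38 m/s.

24.4 m/s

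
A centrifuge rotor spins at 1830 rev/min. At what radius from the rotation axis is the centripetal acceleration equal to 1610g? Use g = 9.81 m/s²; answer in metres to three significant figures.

ω = 1830 rev/min × 2π/60 = 191.6 rad/s.
a_c = ω²r = 1610g ⇒ r = 1610 × 9.81 / (191.6)² = 15790/36720 = 0.4301 m.

0.430 m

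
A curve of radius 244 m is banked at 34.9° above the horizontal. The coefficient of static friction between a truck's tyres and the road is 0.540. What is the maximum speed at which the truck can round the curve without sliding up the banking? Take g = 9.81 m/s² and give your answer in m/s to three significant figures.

At the maximum speed, friction acts down the slope at its limiting value f = μN. Radially (horizontal, toward centre): N sinθ + μN cosθ = mv²/r. Vertically: N cosθ − μN sinθ = mg.
Dividing: v² = r g (sinθ + μcosθ)/(cosθ − μsinθ).
sinθ + μcosθ = 0.5721 + 0.540×0.8202 = 1.015; cosθ − μsinθ = 0.8202 − 0.540×0.5721 = 0.5112.
v² = 244 × 9.81 × 1.015/0.5112 = 4753 m²/s², so v = 68.94 m/s.

68.9 m/s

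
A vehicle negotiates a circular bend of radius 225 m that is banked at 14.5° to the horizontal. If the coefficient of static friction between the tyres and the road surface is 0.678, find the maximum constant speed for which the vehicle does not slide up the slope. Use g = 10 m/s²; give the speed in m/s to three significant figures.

At the maximum speed, friction acts down the slope at its limiting value f = μN. Radially (horizontal, toward centre): N sinθ + μN cosθ = mv²/r. Vertically: N cosθ − μN sinθ = mg.
Dividing: v² = r g (sinθ + μcosθ)/(cosθ − μsinθ).
sinθ + μcosθ = 0.2504 + 0.678×0.9681 = 0.9068; cosθ − μsinθ = 0.9681 − 0.678×0.2504 = 0.7984.
v² = 225 × 10.0 × 0.9068/0.7984 = 2555 m²/s², so v = 50.55 m/s.

50.6 m/s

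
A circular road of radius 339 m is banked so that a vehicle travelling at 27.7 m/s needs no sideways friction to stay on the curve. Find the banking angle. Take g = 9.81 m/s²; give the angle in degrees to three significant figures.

13.0°

With no friction, the horizontal component of the normal force provides the centripetal force: N sinθ = mv²/r, while N cosθ = mg vertically.
Dividing: tanθ = v²/(r g) = (27.7)²/(339 × 9.81) = 767.3/3326 = 0.2307.
θ = arctan(0.2307) = 12.99°.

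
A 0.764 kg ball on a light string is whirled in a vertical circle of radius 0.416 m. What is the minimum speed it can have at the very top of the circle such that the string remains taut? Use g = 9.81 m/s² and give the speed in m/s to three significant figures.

2.02 m/s

At the highest point the centre is directly below, so both the weight and T act inward: T + mg = mv²/r.
At minimum speed T → 0, so mg = mv_min²/r ⇒ v_min = √(g r) = √(9.81 × 0.416) = 2.020 m/s.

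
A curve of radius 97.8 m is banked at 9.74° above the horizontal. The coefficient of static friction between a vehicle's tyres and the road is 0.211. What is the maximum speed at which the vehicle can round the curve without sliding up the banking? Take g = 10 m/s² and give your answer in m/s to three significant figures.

At the maximum speed, friction acts down the slope at its limiting value f = μN. Radially (horizontal, toward centre): N sinθ + μN cosθ = mv²/r. Vertically: N cosθ − μN sinθ = mg.
Dividing: v² = r g (sinθ + μcosθ)/(cosθ − μsinθ).
sinθ + μcosθ = 0.1692 + 0.211×0.9856 = 0.3771; cosθ − μsinθ = 0.9856 − 0.211×0.1692 = 0.9499.
v² = 97.8 × 10.0 × 0.3771/0.9499 = 388.3 m²/s², so v = 19.71 m/s.

19.7 m/s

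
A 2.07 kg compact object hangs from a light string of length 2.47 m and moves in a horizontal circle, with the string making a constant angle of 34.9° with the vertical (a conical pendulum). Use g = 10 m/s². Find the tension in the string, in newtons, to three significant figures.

25.2 N

Vertically the bob has no acceleration, so T cosθ = mg.
T = mg/cosθ = 2.07 × 10.0 / cos 34.9° = 20.70/0.8202 = 25.24 N.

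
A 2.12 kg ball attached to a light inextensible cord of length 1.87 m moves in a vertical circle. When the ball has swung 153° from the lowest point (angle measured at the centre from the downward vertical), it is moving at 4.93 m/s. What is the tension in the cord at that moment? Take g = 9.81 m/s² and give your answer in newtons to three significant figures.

9.02 N

Take the radial direction toward the centre of the circle as positive. The component of the weight along the string toward the centre is −mg cos φ (φ measured from the bottom), so Newton's second law along the string gives T − mg cos φ = m v²/r.
cos 153° = -0.8910, so T = m(v²/r + g cos φ) = 2.12 × ((4.93)²/1.87 + 9.81 × -0.8910) = 2.12 × (13.00 + (-8.741)) = 2.12 × 4.256 = 9.024 N.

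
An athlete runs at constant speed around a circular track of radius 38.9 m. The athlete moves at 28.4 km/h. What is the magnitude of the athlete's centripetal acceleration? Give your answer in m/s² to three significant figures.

v = 28.4 km/h = 28.4/3.6 = 7.889 m/s.
a_c = v²/r = (7.889)²/38.9 = 62.23/38.9 = 1.600 m/s².

1.60 m/s²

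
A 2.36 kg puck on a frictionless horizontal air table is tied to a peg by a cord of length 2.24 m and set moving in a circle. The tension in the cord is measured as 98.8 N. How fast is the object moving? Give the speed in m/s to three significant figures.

9.68 m/s

T = m v²/r ⇒ v = √(T r / m) = √(98.8 × 2.24 / 2.36) = √93.78 = 9.684 m/s.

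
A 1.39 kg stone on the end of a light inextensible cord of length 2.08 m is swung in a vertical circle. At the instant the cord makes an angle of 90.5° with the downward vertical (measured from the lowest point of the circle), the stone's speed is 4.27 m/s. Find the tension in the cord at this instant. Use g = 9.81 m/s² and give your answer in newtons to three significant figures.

Take the radial direction toward the centre of the circle as positive. The component of the weight along the string toward the centre is −mg cos φ (φ measured from the bottom), so Newton's second law along the string gives T − mg cos φ = m v²/r.
cos 90.5° = -0.008727, so T = m(v²/r + g cos φ) = 1.39 × ((4.27)²/2.08 + 9.81 × -0.008727) = 1.39 × (8.766 + (-0.08561)) = 1.39 × 8.680 = 12.07 N.

12.1 N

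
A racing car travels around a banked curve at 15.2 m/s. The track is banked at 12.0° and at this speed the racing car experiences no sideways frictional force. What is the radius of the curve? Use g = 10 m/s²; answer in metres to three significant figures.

Frictionless banking: tanθ = v²/(rg), so r = v²/(g tanθ).
r = (15.2)²/(10.0 × tan 12.0°) = 231.0/(10.0 × 0.2126) = 231.0/2.126 = 108.7 m.

109 m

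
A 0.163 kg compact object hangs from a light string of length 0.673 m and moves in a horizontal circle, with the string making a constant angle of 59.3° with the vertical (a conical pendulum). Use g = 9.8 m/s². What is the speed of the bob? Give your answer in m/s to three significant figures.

3.09 m/s

The radius of the circle is r = L sinθ = 0.673 × sin 59.3° = 0.5787 m.
Horizontally T sinθ = mv²/r and vertically T cosθ = mg, so tanθ = v²/(rg).
v = √(r g tanθ) = √(0.5787 × 9.8 × 1.684) = √9.551 = 3.090 m/s.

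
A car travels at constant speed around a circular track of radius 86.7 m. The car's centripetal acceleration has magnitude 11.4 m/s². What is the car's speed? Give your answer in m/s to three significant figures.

a_c = v²/r ⇒ v = √(a_c · r) = √(11.4 × 86.7) = √988.4 = 31.44 m/s.

31.4 m/s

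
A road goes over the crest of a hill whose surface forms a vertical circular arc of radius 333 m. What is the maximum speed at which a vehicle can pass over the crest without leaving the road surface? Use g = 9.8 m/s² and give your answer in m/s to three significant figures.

57.1 m/s

At the crest the centre of the circle is below the vehicle, so the net downward (centripetal) force is mg − N = mv²/r.
The vehicle leaves the road when N → 0, giving v_max = √(g r) = √(9.8 × 333) = 57.13 m/s.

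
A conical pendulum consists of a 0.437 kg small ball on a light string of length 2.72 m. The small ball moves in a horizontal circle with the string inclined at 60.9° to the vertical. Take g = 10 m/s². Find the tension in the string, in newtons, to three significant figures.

Vertically the bob has no acceleration, so T cosθ = mg.
T = mg/cosθ = 0.437 × 10.0 / cos 60.9° = 4.370/0.4863 = 8.986 N.

8.99 N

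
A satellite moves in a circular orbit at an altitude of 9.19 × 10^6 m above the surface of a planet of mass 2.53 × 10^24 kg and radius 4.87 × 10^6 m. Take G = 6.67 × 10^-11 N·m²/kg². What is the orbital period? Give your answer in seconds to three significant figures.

25500 s

r = R + h = 4.87 × 10^6 + 9.19 × 10^6 = 1.406 × 10^7 m. Gravity provides the centripetal force: G M m / r² = m v² / r ⇒ v = √(GM/r) = 3464 m/s.
T = 2πr/v = 2π × 1.406 × 10^7 / 3464 = 25500 s.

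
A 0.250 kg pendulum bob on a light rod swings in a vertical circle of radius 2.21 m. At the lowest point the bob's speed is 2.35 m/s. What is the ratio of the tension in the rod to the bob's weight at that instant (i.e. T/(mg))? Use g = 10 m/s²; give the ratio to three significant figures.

1.25

At the bottom, T − mg = mv²/r, so T = m(v²/r + g) and T/(mg) = v²/(rg) + 1 = (2.35)²/(2.21 × 10.0) + 1 = 0.2499 + 1 = 1.250.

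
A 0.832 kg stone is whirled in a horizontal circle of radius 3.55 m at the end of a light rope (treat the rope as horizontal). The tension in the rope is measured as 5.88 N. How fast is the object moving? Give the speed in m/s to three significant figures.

5.01 m/s

T = m v²/r ⇒ v = √(T r / m) = √(5.88 × 3.55 / 0.832) = √25.09 = 5.009 m/s.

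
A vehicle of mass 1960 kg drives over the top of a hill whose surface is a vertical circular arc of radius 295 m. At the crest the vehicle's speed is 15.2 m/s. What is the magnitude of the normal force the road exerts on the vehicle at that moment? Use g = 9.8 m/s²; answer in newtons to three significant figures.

17700 N

At the crest the centripetal acceleration points downward (toward the centre of the arc), so mg − N = mv²/r.
N = m(g − v²/r) = 1960 × (9.8 − (15.2)²/295) = 1960 × (9.8 − 0.7832) = 1960 × 9.017 = 17670 N.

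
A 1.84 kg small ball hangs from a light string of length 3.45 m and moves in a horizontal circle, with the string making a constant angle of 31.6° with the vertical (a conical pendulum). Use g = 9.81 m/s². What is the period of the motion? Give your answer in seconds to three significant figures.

r = L sinθ = 1.808 m. From T sinθ = mω²r and T cosθ = mg: tanθ = ω²r/g, so ω² = g tanθ / r = g/(L cosθ).
ω = √(g/(L cosθ)) = √(9.81/(3.45 × 0.8517)) = √3.338 = 1.827 rad/s.
Period = 2π/ω = 3.439 s.

3.44 s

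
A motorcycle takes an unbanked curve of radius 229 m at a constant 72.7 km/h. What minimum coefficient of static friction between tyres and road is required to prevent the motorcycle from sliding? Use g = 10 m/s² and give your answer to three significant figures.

v = 72.7/3.6 = 20.19 m/s.
Friction provides the centripetal force: μ_s m g = m v²/r, so μ_s = v²/(g r) = (20.19)²/(10.0 × 229) = 407.8/2290 = 0.1781.

0.178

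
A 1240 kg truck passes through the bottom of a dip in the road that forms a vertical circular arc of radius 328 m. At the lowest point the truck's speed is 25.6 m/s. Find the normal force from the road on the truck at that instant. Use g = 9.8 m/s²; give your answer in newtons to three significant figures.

At the lowest point, N points up (toward the centre) and the weight mg points down (away from the centre), so the net inward force is N − mg = mv²/r.
N = m(v²/r + g) = 1240 × ((25.6)²/328 + 9.8) = 1240 × (1.998 + 9.8) = 1240 × 11.80 = 14630 N.

14600 N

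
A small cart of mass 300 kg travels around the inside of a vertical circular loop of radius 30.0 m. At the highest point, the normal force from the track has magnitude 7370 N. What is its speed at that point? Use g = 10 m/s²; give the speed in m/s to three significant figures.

32.2 m/s

At the top, N + mg = mv²/r, so v = √(r(N/m + g)) = √(30.0 × (7370/300 + 10.0)) = √(30.0 × 34.57) = √1037 = 32.20 m/s.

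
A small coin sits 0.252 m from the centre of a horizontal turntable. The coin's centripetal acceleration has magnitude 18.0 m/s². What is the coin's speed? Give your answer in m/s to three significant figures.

2.13 m/s

a_c = v²/r ⇒ v = √(a_c · r) = √(18.0 × 0.252) = √4.536 = 2.130 m/s.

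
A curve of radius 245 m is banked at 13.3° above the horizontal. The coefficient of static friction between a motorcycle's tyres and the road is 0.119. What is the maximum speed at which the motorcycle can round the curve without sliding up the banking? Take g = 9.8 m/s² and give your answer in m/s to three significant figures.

At the maximum speed, friction acts down the slope at its limiting value f = μN. Radially (horizontal, toward centre): N sinθ + μN cosθ = mv²/r. Vertically: N cosθ − μN sinθ = mg.
Dividing: v² = r g (sinθ + μcosθ)/(cosθ − μsinθ).
sinθ + μcosθ = 0.2300 + 0.119×0.9732 = 0.3459; cosθ − μsinθ = 0.9732 − 0.119×0.2300 = 0.9458.
v² = 245 × 9.8 × 0.3459/0.9458 = 878.0 m²/s², so v = 29.63 m/s.

29.6 m/s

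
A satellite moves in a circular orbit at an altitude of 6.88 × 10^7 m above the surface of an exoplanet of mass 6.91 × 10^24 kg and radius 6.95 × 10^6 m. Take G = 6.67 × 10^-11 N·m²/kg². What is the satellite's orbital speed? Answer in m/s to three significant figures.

Orbital radius r = R + h = 6.95 × 10^6 + 6.88 × 10^7 = 7.575 × 10^7 m.
Gravity supplies the centripetal force: G M m / r² = m v² / r, so v = √(GM/r).
v = √(6.67 × 10^-11 × 6.91 × 10^24 / 7.575 × 10^7) = √(6.084 × 10^6) = 2467 m/s.

2470 m/s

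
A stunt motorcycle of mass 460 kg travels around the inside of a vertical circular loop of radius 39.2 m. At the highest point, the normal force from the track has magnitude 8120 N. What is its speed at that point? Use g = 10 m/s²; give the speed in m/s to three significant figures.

32.9 m/s

At the top, N + mg = mv²/r, so v = √(r(N/m + g)) = √(39.2 × (8120/460 + 10.0)) = √(39.2 × 27.65) = √1084 = 32.92 m/s.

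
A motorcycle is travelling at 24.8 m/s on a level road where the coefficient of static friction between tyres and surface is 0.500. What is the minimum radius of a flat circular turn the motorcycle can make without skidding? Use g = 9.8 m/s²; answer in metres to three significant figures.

126 m

At the limit, μ_s m g = m v²/r, so r_min = v²/(μ_s g) = (24.8)²/(0.500 × 9.8) = 615.0/4.900 = 125.5 m.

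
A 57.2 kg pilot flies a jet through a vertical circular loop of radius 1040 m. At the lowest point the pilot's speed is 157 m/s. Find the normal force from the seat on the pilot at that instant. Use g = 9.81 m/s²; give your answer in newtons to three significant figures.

At the lowest point, N points up (toward the centre) and the weight mg points down (away from the centre), so the net inward force is N − mg = mv²/r.
N = m(v²/r + g) = 57.2 × ((157)²/1040 + 9.81) = 57.2 × (23.70 + 9.81) = 57.2 × 33.51 = 1917 N.

1920 N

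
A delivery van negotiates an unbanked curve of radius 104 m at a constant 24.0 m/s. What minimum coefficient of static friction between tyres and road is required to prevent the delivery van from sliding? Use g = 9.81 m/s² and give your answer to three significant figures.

Friction provides the centripetal force: μ_s m g = m v²/r, so μ_s = v²/(g r) = (24.00)²/(9.81 × 104) = 576.0/1020 = 0.5646.

0.565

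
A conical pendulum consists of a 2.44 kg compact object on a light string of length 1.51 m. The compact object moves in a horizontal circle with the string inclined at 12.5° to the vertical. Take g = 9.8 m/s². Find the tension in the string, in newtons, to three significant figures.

Vertically the bob has no acceleration, so T cosθ = mg.
T = mg/cosθ = 2.44 × 9.8 / cos 12.5° = 23.91/0.9763 = 24.49 N.

24.5 N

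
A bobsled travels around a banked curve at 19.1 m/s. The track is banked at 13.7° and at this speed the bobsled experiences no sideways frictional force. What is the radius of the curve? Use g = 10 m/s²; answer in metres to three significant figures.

150 m

Frictionless banking: tanθ = v²/(rg), so r = v²/(g tanθ).
r = (19.1)²/(10.0 × tan 13.7°) = 364.8/(10.0 × 0.2438) = 364.8/2.438 = 149.7 m.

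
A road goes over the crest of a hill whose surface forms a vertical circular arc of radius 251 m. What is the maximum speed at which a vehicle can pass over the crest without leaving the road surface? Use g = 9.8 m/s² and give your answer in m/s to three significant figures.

At the crest the centre of the circle is below the vehicle, so the net downward (centripetal) force is mg − N = mv²/r.
The vehicle leaves the road when N → 0, giving v_max = √(g r) = √(9.8 × 251) = 49.60 m/s.

49.6 m/s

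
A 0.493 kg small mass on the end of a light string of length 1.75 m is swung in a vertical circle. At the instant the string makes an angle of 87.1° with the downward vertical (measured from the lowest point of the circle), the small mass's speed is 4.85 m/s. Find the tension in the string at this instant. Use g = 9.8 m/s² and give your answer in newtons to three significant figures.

Take the radial direction toward the centre of the circle as positive. The component of the weight along the string toward the centre is −mg cos φ (φ measured from the bottom), so Newton's second law along the string gives T − mg cos φ = m v²/r.
cos 87.1° = 0.05059, so T = m(v²/r + g cos φ) = 0.493 × ((4.85)²/1.75 + 9.8 × 0.05059) = 0.493 × (13.44 + (0.4958)) = 0.493 × 13.94 = 6.871 N.

6.87 N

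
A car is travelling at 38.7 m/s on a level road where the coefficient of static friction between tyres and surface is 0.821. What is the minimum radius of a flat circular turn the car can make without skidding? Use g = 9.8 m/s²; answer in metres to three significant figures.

At the limit, μ_s m g = m v²/r, so r_min = v²/(μ_s g) = (38.7)²/(0.821 × 9.8) = 1498/8.046 = 186.1 m.

186 m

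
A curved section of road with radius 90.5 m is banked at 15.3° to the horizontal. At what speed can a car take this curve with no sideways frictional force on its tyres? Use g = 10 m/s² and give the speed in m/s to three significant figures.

On a frictionless banked curve, N sinθ = mv²/r and N cosθ = mg, so tanθ = v²/(rg).
v = √(r g tanθ) = √(90.5 × 10.0 × tan 15.3°) = √(90.5 × 10.0 × 0.2736) = √247.6 = 15.73 m/s.

15.7 m/s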